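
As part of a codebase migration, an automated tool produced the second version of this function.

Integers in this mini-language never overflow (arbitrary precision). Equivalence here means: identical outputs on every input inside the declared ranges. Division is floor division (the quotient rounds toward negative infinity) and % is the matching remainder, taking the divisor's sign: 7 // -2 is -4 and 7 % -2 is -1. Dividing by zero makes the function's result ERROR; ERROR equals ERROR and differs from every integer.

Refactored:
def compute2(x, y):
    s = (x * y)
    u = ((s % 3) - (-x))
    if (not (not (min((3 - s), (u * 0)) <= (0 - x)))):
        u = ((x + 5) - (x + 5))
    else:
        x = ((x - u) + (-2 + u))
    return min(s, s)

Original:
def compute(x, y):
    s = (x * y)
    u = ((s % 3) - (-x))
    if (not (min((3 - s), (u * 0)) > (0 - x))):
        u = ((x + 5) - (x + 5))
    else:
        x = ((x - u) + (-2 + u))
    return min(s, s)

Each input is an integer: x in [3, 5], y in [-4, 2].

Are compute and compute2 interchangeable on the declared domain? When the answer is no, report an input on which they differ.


The two are interchangeable: comparison usage differs; also boolean connective usage differs, and every declared input agrees.
Spot check at x=3, y=-1 — compute: s := -3 | u := 3 | (not (min((3 - s), (u * 0)) > (0 - x))): false | x := 1 | result -3. compute2: s := -3 | u := 3 | (not (not (min((3 - s), (u * 0)) <= (0 - x)))): false | x := 1 | result -3. Both give -3.
Checked all 21 inputs in the declared domain: the outputs agree on every one.
verdict: equivalent


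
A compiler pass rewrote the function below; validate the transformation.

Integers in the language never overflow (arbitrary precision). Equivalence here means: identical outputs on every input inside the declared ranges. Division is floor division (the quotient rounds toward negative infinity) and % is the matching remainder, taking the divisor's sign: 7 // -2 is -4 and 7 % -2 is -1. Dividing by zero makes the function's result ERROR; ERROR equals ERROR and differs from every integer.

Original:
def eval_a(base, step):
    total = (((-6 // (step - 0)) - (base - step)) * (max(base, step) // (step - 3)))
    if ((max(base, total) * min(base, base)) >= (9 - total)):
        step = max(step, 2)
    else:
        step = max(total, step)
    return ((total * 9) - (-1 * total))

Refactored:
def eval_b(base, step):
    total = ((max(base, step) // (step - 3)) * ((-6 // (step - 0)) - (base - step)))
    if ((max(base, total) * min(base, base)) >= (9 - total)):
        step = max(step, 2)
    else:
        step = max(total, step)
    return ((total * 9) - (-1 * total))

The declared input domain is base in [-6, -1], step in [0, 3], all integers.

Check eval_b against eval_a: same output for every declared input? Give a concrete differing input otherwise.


Although same computation, different form, 24/24 inputs agree.
verdict: equivalent


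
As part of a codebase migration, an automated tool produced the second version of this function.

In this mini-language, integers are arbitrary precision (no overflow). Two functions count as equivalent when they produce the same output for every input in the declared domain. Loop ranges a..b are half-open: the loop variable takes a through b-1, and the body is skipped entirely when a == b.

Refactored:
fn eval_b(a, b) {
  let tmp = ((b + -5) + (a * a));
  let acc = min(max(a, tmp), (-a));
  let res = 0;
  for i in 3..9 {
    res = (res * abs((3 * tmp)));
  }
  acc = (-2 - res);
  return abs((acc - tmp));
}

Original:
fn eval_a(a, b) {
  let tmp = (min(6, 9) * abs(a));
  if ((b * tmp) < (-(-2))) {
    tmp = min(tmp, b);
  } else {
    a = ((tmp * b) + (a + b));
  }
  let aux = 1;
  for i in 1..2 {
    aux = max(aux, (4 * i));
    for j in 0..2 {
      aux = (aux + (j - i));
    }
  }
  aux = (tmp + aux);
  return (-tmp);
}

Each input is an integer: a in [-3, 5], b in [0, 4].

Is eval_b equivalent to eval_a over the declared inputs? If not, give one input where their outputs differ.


These are not equivalent — on a=-3, b=0 the outputs split (0 vs 6).
eval_a: tmp := 18 | ((b * tmp) < (-(-2))): true | tmp := 0 | aux := 1 | iter i=1: | aux := 4 | iter j=0: | aux := 3 | iter j=1: | aux := 3 | aux := 3 | result 0
eval_b: tmp := 4 | acc := 3 | res := 0 | iter i=3: | res := 0 | iter i=4: | res := 0 | iter i=5: | res := 0 | iter i=6: | res := 0 | iter i=7: | res := 0 | iter i=8: | res := 0 | acc := -2 | result 6
verdict: not equivalent; witness: a=-3, b=0


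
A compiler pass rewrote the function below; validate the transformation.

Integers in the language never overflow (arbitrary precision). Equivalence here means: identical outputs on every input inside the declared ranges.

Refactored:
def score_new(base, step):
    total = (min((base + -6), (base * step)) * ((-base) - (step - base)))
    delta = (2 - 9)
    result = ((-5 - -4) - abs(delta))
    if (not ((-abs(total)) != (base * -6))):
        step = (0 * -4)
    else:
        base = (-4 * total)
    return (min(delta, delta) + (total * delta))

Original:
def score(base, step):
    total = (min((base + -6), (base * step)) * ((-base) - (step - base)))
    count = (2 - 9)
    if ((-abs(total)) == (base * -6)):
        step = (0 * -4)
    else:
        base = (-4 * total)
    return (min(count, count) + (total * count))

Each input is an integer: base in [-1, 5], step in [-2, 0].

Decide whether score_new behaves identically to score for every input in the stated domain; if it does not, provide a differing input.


Comparing the listings, the differences include: local variable names differ; also min/max/abs usage differs; also constant usage differs; also arithmetic usage differs; also boolean connective usage differs; also statement counts differ; also comparison usage differs.
As a probe, take base=3, step=-2: score runs total becomes -12; next count becomes -7; next ((-abs(total)) == (base * -6)) evaluates to false; next base becomes 48; next final value 77; score_new runs total becomes -12; next delta becomes -7; next result becomes -8; next (not ((-abs(total)) != (base * -6))) evaluates to false; next base becomes 48; next final value 77; both end at 77.
Every one of the 21 inputs gives matching results.
verdict: equivalent


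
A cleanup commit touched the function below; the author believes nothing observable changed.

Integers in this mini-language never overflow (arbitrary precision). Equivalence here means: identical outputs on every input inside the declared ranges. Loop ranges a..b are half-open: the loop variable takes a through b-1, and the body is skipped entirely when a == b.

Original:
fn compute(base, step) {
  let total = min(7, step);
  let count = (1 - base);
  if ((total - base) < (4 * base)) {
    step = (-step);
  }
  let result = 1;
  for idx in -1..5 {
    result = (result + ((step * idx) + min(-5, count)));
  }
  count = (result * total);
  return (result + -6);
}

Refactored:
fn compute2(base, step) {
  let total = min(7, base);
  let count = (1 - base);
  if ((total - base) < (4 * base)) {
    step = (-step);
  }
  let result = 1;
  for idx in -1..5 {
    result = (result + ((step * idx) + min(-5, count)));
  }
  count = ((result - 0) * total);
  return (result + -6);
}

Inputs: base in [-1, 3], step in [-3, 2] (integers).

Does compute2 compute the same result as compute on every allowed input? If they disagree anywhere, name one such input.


Not equivalent: base=0, step=-3 separates them (-8 vs -62).
compute: total = -3; count = 1; ((total - base) < (4 * base)) -> true; step = 3; result = 1; [idx=-1]; result = -7; [idx=0]; result = -12; [idx=1]; result = -14; [idx=2]; result = -13; [idx=3]; result = -9; [idx=4]; result = -2; count = 6; return -8
compute2: total = 0; count = 1; ((total - base) < (4 * base)) -> false; result = 1; [idx=-1]; result = -1; [idx=0]; result = -6; [idx=1]; result = -14; [idx=2]; result = -25; [idx=3]; result = -39; [idx=4]; result = -56; count = 0; return -62
verdict: not equivalent; witness: base=0, step=-3


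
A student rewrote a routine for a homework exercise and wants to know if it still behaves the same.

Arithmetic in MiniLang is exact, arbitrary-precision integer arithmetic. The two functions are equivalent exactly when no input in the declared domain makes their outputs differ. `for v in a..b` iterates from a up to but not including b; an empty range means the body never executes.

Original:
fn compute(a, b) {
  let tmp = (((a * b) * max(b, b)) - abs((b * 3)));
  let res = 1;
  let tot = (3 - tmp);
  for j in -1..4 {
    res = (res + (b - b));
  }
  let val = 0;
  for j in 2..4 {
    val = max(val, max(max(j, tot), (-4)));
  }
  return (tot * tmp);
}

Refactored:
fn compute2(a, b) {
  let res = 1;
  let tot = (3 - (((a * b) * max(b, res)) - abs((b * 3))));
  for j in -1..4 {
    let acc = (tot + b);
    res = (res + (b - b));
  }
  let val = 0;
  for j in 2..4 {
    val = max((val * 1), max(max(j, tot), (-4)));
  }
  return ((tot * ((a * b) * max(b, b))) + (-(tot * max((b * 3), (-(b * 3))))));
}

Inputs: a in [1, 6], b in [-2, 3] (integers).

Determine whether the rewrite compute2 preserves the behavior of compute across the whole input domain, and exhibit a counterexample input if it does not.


a=1, b=-2 yields -10 from compute but -22 from compute2.
verdict: not equivalent; witness: a=1, b=-2


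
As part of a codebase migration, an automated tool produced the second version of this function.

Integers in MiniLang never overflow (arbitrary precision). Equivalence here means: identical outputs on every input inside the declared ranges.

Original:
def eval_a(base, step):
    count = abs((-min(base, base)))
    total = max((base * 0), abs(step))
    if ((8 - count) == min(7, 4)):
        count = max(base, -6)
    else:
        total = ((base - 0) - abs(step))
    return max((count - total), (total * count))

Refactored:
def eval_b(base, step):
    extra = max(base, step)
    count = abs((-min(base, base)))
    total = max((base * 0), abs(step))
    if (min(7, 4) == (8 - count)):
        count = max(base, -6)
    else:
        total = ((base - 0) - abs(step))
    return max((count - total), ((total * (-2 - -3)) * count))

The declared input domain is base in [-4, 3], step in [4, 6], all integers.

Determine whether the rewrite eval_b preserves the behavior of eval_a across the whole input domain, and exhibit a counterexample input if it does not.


Equivalent — the differences include local variable names differ, and arithmetic usage differs, and min/max/abs usage differs, and statement counts differ, and constant usage differs, yet no declared input distinguishes the two.
Tracing base=-4, step=6: eval_a: count becomes 4; next total becomes 6; next ((8 - count) == min(7, 4)) evaluates to true; next count becomes -4; next final value -10 | eval_b: extra becomes 6; next count becomes 4; next total becomes 6; next (min(7, 4) == (8 - count)) evaluates to true; next count becomes -4; next final value -10 — matching result -10.
Every one of the 24 inputs gives matching results.
verdict: equivalent


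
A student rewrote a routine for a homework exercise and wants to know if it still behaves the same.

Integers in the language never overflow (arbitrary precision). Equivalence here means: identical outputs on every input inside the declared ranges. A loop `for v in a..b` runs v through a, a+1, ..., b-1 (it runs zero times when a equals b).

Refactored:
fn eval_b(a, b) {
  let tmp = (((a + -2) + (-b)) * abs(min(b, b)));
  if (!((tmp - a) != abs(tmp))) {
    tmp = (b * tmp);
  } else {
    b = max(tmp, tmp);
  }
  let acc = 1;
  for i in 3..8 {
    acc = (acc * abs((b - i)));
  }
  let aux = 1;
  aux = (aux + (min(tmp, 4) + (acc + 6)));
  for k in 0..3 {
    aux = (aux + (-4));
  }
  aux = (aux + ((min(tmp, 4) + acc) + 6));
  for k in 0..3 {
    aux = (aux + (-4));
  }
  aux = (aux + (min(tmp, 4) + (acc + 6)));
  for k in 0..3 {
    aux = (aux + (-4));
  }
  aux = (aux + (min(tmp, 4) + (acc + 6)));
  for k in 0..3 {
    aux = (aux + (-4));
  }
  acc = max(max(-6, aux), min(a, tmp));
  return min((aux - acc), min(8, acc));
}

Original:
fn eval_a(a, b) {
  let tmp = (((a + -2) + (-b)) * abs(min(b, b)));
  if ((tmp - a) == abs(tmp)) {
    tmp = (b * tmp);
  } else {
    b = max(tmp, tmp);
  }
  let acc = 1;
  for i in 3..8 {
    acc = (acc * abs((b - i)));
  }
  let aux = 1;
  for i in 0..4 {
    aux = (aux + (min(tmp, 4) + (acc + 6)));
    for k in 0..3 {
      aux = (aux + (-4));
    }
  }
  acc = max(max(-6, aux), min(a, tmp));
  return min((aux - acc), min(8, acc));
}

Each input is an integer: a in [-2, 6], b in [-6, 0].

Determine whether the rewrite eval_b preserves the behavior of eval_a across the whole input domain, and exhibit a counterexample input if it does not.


The two are interchangeable: constant usage differs, plus comparison usage differs, plus boolean connective usage differs, plus statement counts differ, plus min/max/abs usage differs, plus loop structure differs, plus arithmetic usage differs, and every declared input agrees.
Spot check at a=-2, b=-5 — eval_a: tmp becomes 5; next ((tmp - a) == abs(tmp)) evaluates to false; next b becomes 5; next acc becomes 1; next at i=3:; next acc becomes 2; next at i=4:; next acc becomes 2; next at i=5:; next acc becomes 0; next at i=6:; next acc becomes 0; next at i=7:; next acc becomes 0; next aux becomes 1; next at i=0:; next aux becomes 11; next at k=0:; next aux becomes 7; next at k=1:; next aux becomes 3; next at k=2:; next aux becomes -1; next at i=1:; next aux becomes 9; next at k=0:; next aux becomes 5; next at k=1:; next aux becomes 1; next at k=2:; next aux becomes -3; next at i=2:; next aux becomes 7; next at k=0:; next aux becomes 3; next at k=1:; next aux becomes -1; next at k=2:; next aux becomes -5; next at i=3:; next aux becomes 5; next at k=0:; next aux becomes 1; next at k=1:; next aux becomes -3; next at k=2:; next aux becomes -7; next acc becomes -2; next final value -5. eval_b: tmp becomes 5; next (!((tmp - a) != abs(tmp))) evaluates to false; next b becomes 5; next acc becomes 1; next at i=3:; next acc becomes 2; next at i=4:; next acc becomes 2; next at i=5:; next acc becomes 0; next at i=6:; next acc becomes 0; next at i=7:; next acc becomes 0; next aux becomes 1; next aux becomes 11; next at k=0:; next aux becomes 7; next at k=1:; next aux becomes 3; next at k=2:; next aux becomes -1; next aux becomes 9; next at k=0:; next aux becomes 5; next at k=1:; next aux becomes 1; next at k=2:; next aux becomes -3; next aux becomes 7; next at k=0:; next aux becomes 3; next at k=1:; next aux becomes -1; next at k=2:; next aux becomes -5; next aux becomes 5; next at k=0:; next aux becomes 1; next at k=1:; next aux becomes -3; next at k=2:; next aux becomes -7; next acc becomes -2; next final value -5. Both give -5.
Checked all 63 inputs in the declared domain: the outputs agree on every one.
verdict: equivalent


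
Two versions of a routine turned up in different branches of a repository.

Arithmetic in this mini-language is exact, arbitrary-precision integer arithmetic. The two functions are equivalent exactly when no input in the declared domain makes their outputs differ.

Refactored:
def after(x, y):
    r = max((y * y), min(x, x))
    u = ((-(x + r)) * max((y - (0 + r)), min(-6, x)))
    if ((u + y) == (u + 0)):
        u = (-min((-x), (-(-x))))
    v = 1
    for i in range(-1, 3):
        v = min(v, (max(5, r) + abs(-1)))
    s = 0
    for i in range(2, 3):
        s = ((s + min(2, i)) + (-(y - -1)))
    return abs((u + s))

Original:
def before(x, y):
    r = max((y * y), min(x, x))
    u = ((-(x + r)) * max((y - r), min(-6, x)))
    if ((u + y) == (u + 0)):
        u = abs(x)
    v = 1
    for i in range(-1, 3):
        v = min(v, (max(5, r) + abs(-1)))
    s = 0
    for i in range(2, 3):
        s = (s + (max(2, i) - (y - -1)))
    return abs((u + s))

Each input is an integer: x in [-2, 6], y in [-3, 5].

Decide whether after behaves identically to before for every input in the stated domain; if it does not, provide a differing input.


The edit looks behavioral (`max(2, i)` became `min(2, i)`), but over these ranges it never changes the outcome; all 81 inputs agree.
verdict: equivalent


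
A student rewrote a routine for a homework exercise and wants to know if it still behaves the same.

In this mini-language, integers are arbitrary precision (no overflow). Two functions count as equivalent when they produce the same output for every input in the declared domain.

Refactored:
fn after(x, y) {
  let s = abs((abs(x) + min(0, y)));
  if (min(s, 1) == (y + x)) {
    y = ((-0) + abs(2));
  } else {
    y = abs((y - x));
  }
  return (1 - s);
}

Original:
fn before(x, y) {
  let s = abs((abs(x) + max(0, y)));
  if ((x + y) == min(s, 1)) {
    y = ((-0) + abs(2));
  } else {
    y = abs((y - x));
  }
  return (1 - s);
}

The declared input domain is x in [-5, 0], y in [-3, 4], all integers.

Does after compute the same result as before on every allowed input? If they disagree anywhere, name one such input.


The rewrite breaks on x=-5, y=-3, where the results are -4 and -1.
before: s becomes 5; next ((x + y) == min(s, 1)) evaluates to false; next y becomes 2; next final value -4
after: s becomes 2; next (min(s, 1) == (y + x)) evaluates to false; next y becomes 2; next final value -1
verdict: not equivalent; witness: x=-5, y=-3


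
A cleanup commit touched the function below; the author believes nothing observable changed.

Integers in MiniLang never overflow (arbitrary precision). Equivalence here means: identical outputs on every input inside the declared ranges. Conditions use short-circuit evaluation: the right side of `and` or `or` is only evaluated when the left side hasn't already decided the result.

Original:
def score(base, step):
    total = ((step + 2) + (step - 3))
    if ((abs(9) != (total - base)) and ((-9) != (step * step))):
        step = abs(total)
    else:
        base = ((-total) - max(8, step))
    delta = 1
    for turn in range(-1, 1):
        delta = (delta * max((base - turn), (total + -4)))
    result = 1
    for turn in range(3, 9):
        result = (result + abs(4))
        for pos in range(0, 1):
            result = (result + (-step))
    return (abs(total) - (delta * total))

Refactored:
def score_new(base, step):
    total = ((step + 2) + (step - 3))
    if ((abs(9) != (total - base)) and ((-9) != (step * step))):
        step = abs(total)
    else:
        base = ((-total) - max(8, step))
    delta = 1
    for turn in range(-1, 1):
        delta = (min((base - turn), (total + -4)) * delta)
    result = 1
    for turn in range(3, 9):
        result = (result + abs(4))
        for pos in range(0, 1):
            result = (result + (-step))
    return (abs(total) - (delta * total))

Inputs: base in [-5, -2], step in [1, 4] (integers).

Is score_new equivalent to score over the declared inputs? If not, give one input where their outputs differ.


base=-5, step=1 yields -8 from score but -19 from score_new.
verdict: not equivalent; witness: base=-5, step=1


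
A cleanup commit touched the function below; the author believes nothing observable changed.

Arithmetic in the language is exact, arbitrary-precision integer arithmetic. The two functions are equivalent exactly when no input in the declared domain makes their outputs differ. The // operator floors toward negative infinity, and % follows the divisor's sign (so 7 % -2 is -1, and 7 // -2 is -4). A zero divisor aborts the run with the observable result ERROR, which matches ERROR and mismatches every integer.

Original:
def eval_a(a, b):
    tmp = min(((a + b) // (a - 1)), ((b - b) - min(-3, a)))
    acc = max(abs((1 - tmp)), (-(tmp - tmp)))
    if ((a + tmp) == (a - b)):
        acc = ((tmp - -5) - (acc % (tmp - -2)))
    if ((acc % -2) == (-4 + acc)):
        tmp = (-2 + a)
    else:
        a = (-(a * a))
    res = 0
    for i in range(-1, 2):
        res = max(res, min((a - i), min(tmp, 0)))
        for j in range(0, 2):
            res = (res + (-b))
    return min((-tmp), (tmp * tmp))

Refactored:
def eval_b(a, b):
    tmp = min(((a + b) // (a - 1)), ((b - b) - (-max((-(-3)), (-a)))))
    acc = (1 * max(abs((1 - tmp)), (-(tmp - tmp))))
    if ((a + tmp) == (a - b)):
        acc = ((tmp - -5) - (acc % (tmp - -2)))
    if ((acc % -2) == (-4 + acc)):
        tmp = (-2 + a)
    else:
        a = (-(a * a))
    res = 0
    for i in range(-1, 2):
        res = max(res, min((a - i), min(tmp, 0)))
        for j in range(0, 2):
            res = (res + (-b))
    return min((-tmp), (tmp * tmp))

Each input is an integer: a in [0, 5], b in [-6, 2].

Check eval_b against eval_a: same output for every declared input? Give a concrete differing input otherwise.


Although min/max/abs usage differs; arithmetic usage differs; constant usage differs, 54/54 inputs agree.
verdict: equivalent


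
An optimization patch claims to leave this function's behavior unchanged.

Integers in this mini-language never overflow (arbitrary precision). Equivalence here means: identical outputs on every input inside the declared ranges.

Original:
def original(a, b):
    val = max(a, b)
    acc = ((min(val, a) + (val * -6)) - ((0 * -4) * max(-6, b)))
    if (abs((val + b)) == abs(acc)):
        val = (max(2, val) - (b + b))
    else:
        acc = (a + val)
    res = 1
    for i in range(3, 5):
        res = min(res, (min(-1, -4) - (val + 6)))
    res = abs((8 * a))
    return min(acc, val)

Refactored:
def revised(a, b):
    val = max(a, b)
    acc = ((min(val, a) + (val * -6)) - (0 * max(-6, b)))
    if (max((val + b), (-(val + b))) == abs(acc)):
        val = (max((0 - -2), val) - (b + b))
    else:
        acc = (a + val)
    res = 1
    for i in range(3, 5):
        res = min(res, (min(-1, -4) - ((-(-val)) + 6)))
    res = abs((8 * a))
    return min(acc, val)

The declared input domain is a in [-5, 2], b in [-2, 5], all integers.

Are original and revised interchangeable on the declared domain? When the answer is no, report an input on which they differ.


Side by side, the visible changes include: arithmetic usage differs, plus min/max/abs usage differs, plus constant usage differs.
Spot check at a=-1, b=2 — original: val becomes 2; next acc becomes -13; next (abs((val + b)) == abs(acc)) evaluates to false; next acc becomes 1; next res becomes 1; next at i=3:; next res becomes -12; next at i=4:; next res becomes -12; next res becomes 8; next final value 1. revised: val becomes 2; next acc becomes -13; next (max((val + b), (-(val + b))) == abs(acc)) evaluates to false; next acc becomes 1; next res becomes 1; next at i=3:; next res becomes -12; next at i=4:; next res becomes -12; next res becomes 8; next final value 1. Both give 1.
Checked all 64 inputs in the declared domain: the outputs agree on every one.
verdict: equivalent


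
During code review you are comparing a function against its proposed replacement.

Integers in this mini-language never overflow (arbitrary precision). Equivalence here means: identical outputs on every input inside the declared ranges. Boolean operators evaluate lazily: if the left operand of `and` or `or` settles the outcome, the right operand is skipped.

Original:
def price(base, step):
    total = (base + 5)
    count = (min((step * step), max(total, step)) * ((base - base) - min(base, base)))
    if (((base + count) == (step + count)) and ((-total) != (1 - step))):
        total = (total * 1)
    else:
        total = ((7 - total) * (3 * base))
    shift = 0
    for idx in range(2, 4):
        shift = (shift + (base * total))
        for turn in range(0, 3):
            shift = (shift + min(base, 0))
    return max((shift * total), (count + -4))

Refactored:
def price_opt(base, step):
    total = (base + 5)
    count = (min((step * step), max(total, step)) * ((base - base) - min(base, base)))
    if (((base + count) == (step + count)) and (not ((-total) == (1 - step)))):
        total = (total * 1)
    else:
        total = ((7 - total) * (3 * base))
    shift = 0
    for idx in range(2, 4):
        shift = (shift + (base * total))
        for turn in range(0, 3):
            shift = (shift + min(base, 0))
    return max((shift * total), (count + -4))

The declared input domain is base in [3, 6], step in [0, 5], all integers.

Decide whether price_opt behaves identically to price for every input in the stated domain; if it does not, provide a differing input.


Although comparison usage differs, boolean connective usage differs, 24/24 inputs agree.
verdict: equivalent


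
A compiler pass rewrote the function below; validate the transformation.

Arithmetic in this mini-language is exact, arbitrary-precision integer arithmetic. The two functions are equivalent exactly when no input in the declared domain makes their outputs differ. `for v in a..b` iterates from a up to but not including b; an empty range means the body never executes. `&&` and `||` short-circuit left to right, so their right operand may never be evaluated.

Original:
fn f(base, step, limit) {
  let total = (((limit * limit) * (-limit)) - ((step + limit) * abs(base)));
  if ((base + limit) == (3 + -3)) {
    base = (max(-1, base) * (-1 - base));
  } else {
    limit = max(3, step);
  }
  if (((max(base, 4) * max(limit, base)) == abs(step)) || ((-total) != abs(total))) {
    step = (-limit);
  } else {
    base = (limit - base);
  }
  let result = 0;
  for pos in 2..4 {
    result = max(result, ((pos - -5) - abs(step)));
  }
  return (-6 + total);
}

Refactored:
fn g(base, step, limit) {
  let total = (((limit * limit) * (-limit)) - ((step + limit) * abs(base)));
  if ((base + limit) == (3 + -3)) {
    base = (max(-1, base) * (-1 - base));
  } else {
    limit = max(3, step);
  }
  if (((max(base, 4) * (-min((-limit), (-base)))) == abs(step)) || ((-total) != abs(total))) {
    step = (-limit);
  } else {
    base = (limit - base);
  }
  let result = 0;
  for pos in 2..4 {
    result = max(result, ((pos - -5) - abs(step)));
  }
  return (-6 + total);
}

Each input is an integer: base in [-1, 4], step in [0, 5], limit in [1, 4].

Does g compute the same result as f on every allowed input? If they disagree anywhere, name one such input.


Equivalent — the differences include min/max/abs usage differs, yet no declared input distinguishes the two.
Spot check at base=2, step=3, limit=2 — f: total becomes -18; next ((base + limit) == (3 + -3)) evaluates to false; next limit becomes 3; next (((max(base, 4) * max(limit, base)) == abs(step)) || ((-total) != abs(total))) evaluates to false; next base becomes 1; next result becomes 0; next at pos=2:; next result becomes 4; next at pos=3:; next result becomes 5; next final value -24. g: total becomes -18; next ((base + limit) == (3 + -3)) evaluates to false; next limit becomes 3; next (((max(base, 4) * (-min((-limit), (-base)))) == abs(step)) || ((-total) != abs(total))) evaluates to false; next base becomes 1; next result becomes 0; next at pos=2:; next result becomes 4; next at pos=3:; next result becomes 5; next final value -24. Both give -24.
Across all 144 domain points the two functions coincide.
verdict: equivalent


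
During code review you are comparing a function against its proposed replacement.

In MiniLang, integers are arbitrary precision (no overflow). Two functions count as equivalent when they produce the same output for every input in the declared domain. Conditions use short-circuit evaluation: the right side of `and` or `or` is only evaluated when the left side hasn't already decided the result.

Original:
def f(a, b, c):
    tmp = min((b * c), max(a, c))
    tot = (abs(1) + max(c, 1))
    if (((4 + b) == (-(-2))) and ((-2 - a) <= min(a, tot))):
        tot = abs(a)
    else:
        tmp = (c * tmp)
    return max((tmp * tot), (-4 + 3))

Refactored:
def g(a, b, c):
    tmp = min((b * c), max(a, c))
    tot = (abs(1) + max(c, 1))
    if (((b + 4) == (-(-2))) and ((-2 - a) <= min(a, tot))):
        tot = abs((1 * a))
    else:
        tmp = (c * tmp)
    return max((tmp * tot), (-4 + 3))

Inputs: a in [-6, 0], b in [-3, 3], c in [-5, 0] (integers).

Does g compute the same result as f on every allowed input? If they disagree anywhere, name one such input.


The two versions differ — the changes include constant usage differs; also arithmetic usage differs.
One worked example (a=0, b=-1, c=0) — f: tmp = 0; tot = 2; (((4 + b) == (-(-2))) and ((-2 - a) <= min(a, tot))) -> false; tmp = 0; return 0; g: tmp = 0; tot = 2; (((b + 4) == (-(-2))) and ((-2 - a) <= min(a, tot))) -> false; tmp = 0; return 0; agreement on 0.
Every one of the 294 inputs gives matching results.
verdict: equivalent


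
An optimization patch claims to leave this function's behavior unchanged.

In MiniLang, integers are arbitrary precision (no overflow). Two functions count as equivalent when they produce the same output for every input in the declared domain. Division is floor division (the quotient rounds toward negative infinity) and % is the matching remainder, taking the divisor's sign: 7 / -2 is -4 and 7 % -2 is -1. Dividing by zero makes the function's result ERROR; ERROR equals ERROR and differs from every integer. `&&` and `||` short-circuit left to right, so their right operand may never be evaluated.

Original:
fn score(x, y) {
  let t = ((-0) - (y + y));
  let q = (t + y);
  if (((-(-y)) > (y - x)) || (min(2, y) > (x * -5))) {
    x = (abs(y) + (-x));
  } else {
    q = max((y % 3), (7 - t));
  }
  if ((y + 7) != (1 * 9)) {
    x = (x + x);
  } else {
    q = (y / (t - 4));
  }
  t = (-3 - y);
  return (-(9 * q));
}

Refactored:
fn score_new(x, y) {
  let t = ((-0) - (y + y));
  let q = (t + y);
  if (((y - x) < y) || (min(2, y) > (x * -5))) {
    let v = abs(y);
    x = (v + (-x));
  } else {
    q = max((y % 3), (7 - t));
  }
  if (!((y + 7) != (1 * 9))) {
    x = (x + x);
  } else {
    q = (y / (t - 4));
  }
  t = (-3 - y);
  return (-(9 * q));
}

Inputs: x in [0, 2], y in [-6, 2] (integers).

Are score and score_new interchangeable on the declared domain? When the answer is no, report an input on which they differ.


Consider the input x=0, y=-6.
score: t = 12; q = 6; (((-(-y)) > (y - x)) || (min(2, y) > (x * -5))) -> false; q = 0; ((y + 7) != (1 * 9)) -> true; x = 0; t = 3; return 0
score_new: t = 12; q = 6; (((y - x) < y) || (min(2, y) > (x * -5))) -> false; q = 0; (!((y + 7) != (1 * 9))) -> false; q = -1; t = 3; return 9
0 vs 9 — the two versions disagree here.
verdict: not equivalent; witness: x=0, y=-6


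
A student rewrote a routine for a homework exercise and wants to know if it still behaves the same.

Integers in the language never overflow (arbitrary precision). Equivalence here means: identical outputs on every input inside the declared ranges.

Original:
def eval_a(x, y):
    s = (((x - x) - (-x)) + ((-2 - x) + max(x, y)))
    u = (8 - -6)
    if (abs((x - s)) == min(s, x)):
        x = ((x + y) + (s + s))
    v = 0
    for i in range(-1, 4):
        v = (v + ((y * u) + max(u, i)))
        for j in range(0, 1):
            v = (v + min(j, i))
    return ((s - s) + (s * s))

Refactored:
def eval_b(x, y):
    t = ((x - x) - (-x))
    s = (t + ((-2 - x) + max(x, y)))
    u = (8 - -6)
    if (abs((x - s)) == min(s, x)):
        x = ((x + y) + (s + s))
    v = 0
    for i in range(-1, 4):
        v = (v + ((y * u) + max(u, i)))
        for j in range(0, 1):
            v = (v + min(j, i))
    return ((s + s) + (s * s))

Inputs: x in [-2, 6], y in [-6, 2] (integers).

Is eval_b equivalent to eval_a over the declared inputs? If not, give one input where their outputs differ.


The rewrite breaks on x=-2, y=-6, where the results are 16 and 8.
eval_a: s = -4; u = 14; (abs((x - s)) == min(s, x)) -> false; v = 0; [i=-1]; v = -70; [j=0]; v = -71; [i=0]; v = -141; [j=0]; v = -141; [i=1]; v = -211; [j=0]; v = -211; [i=2]; v = -281; [j=0]; v = -281; [i=3]; v = -351; [j=0]; v = -351; return 16
eval_b: t = -2; s = -4; u = 14; (abs((x - s)) == min(s, x)) -> false; v = 0; [i=-1]; v = -70; [j=0]; v = -71; [i=0]; v = -141; [j=0]; v = -141; [i=1]; v = -211; [j=0]; v = -211; [i=2]; v = -281; [j=0]; v = -281; [i=3]; v = -351; [j=0]; v = -351; return 8
verdict: not equivalent; witness: x=-2, y=-6


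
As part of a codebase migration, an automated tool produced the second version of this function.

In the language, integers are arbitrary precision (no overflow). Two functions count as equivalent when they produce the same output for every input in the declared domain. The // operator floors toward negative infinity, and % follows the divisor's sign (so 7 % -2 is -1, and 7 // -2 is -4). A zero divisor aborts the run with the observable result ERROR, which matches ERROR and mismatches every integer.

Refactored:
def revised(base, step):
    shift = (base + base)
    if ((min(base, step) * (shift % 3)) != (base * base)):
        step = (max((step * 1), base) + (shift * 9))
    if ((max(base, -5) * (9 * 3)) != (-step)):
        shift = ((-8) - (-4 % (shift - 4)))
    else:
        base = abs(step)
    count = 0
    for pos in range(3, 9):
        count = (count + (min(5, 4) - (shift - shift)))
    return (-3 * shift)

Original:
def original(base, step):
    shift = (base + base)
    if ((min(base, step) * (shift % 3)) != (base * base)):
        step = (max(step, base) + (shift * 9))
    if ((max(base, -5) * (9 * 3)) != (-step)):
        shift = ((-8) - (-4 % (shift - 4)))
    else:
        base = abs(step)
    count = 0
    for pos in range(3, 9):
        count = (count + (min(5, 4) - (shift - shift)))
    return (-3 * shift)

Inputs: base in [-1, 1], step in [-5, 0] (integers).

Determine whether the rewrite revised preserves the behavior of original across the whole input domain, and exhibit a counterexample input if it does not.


This is a faithful refactor — arithmetic usage differs, plus constant usage differs, but the computed results match everywhere.
One worked example (base=-1, step=-3) — original: shift=-2, then ((min(base, step) * (shift % 3)) != (base * base)) is true, then step=-19, then ((max(base, -5) * (9 * 3)) != (-step)) is true, then shift=-4, then count=0, then (pos=3), then count=4, then (pos=4), then count=8, then (pos=5), then count=12, then (pos=6), then count=16, then (pos=7), then count=20, then (pos=8), then count=24, then returns 12; revised: shift=-2, then ((min(base, step) * (shift % 3)) != (base * base)) is true, then step=-19, then ((max(base, -5) * (9 * 3)) != (-step)) is true, then shift=-4, then count=0, then (pos=3), then count=4, then (pos=4), then count=8, then (pos=5), then count=12, then (pos=6), then count=16, then (pos=7), then count=20, then (pos=8), then count=24, then returns 12; agreement on 12.
Across all 18 domain points the two functions coincide.
verdict: equivalent


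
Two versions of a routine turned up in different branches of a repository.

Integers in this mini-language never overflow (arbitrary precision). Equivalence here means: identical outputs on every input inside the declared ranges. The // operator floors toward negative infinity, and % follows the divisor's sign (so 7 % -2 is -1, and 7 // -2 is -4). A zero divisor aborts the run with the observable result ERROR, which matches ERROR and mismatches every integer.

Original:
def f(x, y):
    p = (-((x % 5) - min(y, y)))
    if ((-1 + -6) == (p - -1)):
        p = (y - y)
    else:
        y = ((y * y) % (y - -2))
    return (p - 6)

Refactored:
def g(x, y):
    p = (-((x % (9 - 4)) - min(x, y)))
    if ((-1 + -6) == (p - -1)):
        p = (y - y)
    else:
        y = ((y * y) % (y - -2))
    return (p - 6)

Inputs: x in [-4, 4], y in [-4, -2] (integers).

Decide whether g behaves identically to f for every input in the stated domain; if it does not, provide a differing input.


Take x=-4, y=-3.
f: p := -4 | ((-1 + -6) == (p - -1)): false | y := 0 | result -10
g: p := -5 | ((-1 + -6) == (p - -1)): false | y := 0 | result -11
-10 against -11: the behavior changed.
verdict: not equivalent; witness: x=-4, y=-3


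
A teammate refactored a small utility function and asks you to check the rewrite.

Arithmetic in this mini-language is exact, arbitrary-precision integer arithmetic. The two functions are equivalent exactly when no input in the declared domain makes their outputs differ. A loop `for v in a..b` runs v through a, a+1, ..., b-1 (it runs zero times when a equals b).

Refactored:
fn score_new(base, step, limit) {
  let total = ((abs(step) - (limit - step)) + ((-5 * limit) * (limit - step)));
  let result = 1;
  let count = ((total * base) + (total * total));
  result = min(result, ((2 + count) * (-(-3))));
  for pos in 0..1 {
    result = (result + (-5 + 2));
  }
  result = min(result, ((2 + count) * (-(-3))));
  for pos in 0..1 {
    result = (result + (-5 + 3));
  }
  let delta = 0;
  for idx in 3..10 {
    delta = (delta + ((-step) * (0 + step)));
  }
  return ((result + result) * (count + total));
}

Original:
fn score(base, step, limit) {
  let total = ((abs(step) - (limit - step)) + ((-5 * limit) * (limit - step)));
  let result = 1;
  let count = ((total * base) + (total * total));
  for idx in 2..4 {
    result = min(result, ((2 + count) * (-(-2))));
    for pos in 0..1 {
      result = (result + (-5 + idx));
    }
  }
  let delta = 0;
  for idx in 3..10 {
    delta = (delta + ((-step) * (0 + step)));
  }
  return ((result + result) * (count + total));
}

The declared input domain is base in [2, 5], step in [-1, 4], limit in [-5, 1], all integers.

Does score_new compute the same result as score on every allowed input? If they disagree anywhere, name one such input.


Try base=5, step=0, limit=-1.
score: total becomes -4; next result becomes 1; next count becomes -4; next at idx=2:; next result becomes -4; next at pos=0:; next result becomes -7; next at idx=3:; next result becomes -7; next at pos=0:; next result becomes -9; next delta becomes 0; next at idx=3:; next delta becomes 0; next at idx=4:; next delta becomes 0; next at idx=5:; next delta becomes 0; next at idx=6:; next delta becomes 0; next at idx=7:; next delta becomes 0; next at idx=8:; next delta becomes 0; next at idx=9:; next delta becomes 0; next final value 144
score_new: total becomes -4; next result becomes 1; next count becomes -4; next result becomes -6; next at pos=0:; next result becomes -9; next result becomes -9; next at pos=0:; next result becomes -11; next delta becomes 0; next at idx=3:; next delta becomes 0; next at idx=4:; next delta becomes 0; next at idx=5:; next delta becomes 0; next at idx=6:; next delta becomes 0; next at idx=7:; next delta becomes 0; next at idx=8:; next delta becomes 0; next at idx=9:; next delta becomes 0; next final value 176
144 vs 176 — the two versions disagree here.
verdict: not equivalent; witness: base=5, step=0, limit=-1


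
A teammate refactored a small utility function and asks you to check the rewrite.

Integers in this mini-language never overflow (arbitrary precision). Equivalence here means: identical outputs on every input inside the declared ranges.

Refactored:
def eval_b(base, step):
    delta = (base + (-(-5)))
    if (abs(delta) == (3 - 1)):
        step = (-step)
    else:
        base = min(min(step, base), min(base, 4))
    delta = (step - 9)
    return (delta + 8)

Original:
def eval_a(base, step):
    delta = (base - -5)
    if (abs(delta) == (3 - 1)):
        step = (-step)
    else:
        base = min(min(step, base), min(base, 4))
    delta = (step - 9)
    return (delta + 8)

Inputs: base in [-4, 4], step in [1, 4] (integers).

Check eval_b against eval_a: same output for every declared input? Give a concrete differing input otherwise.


This is a faithful refactor — arithmetic usage differs, but the computed results match everywhere.
Spot check at base=-2, step=1 — eval_a: delta becomes 3; next (abs(delta) == (3 - 1)) evaluates to false; next base becomes -2; next delta becomes -8; next final value 0. eval_b: delta becomes 3; next (abs(delta) == (3 - 1)) evaluates to false; next base becomes -2; next delta becomes -8; next final value 0. Both give 0.
Checked all 36 inputs in the declared domain: the outputs agree on every one.
verdict: equivalent


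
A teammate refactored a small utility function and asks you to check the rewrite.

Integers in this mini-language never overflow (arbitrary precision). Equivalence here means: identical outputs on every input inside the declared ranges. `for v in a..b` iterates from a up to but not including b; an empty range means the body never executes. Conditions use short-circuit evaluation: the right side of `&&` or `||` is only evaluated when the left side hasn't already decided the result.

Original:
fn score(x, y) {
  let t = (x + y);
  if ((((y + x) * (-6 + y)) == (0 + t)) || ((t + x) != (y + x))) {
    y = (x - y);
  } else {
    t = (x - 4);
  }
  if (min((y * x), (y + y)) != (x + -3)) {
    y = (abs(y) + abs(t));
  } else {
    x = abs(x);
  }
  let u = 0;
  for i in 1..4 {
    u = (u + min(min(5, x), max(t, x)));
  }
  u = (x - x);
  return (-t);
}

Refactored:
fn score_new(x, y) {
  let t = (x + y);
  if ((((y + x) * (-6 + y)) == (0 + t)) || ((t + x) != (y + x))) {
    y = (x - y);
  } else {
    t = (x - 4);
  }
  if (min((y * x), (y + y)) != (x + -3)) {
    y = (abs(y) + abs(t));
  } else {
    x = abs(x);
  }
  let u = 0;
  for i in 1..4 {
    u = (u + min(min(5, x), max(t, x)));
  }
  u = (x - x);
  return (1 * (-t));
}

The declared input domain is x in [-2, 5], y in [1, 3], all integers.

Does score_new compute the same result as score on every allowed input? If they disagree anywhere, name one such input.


Although arithmetic usage differs, plus constant usage differs, 24/24 inputs agree.
verdict: equivalent
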